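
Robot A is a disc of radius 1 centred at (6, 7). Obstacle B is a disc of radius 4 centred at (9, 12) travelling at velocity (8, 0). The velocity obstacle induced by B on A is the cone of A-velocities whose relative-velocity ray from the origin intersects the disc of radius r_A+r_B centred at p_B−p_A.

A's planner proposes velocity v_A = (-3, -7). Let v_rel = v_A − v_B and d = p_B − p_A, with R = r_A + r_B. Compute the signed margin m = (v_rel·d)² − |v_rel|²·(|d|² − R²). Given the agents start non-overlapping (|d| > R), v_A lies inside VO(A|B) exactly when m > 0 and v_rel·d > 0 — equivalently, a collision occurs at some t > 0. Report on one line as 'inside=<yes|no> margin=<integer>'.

d = (3, 5),  |d|² = 34;  R = 1+4 = 5,  c = 34−5² = 9
v_rel = (-11, -7),  |v_rel|² = 170;  v_rel·d = (-11)·(3) + (-7)·(5) = -68
170·t² + 136·t + 9 = 0  ⇒  m = (-68)² − 170·9 = 3094
m = 3094 > 0,  v_rel·d = -68 < 0  ⇒  outside

inside=no margin=3094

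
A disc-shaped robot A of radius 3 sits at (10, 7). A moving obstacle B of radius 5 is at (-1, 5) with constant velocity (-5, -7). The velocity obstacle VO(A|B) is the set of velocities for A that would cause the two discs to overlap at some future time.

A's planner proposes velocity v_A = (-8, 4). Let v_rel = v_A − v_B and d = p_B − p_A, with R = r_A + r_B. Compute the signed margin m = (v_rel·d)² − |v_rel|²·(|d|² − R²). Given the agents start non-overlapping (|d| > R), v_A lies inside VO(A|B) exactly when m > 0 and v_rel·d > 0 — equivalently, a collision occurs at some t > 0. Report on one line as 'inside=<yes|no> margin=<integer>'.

d = (-11, -2),  |d|² = 125;  R = 3+5 = 8,  c = 125−8² = 61
v_rel = (-3, 11),  |v_rel|² = 130;  v_rel·d = (-3)·(-11) + (11)·(-2) = 11
130·t² − 22·t + 61 = 0  ⇒  m = 11² − 130·61 = -7809
m = -7809 < 0,  v_rel·d = 11 > 0  ⇒  outside

inside=no margin=-7809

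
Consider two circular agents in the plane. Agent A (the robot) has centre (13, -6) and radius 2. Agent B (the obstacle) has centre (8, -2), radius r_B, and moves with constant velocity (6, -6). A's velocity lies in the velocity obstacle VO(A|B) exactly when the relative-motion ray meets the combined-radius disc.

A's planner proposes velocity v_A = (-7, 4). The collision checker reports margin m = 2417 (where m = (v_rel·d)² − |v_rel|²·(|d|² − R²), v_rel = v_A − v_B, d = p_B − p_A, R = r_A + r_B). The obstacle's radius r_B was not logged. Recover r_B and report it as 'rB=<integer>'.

m = 2417
d = (-5, 4);  v_rel = (-13, 10),  |v_rel|² = 269
v_rel×d = (-13)·(4) − (10)·(-5) = -2
since m = R²·269 − (-2)²:  R² = (4 + 2417) / 269 = 9
R = √9 = 3  ⇒  r_B = 3 − 2 = 1

rB=1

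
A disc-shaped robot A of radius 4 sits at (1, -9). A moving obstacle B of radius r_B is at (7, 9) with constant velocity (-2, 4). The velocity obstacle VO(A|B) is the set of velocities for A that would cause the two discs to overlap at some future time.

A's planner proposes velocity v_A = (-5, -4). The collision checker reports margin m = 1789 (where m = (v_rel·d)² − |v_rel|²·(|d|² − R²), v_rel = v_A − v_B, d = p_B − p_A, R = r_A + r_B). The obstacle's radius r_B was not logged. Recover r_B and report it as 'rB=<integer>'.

m = 1789
d = (6, 18);  v_rel = (-3, -8),  |v_rel|² = 73
v_rel×d = (-3)·(18) − (-8)·(6) = -6
since m = R²·73 − (-6)²:  R² = (36 + 1789) / 73 = 25
R = √25 = 5  ⇒  r_B = 5 − 4 = 1

rB=1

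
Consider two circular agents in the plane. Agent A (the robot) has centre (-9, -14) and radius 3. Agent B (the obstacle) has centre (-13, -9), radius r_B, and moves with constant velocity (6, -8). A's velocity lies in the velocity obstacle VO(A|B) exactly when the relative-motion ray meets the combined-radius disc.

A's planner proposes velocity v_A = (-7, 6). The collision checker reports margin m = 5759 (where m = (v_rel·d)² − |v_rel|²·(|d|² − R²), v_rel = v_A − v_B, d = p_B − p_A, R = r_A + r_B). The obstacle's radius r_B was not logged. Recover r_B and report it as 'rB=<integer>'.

m = 5759
d = (-4, 5);  v_rel = (-13, 14),  |v_rel|² = 365
v_rel×d = (-13)·(5) − (14)·(-4) = -9
since m = R²·365 − (-9)²:  R² = (81 + 5759) / 365 = 16
R = √16 = 4  ⇒  r_B = 4 − 3 = 1

rB=1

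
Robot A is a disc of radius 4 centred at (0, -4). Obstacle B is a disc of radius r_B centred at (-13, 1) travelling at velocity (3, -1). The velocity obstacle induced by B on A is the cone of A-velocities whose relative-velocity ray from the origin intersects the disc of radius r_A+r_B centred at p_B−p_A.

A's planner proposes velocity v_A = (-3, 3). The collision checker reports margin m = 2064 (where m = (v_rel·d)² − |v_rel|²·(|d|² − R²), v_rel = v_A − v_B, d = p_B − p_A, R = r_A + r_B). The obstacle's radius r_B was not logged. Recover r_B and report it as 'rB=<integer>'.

m = 2064
d = (-13, 5);  v_rel = (-6, 4),  |v_rel|² = 52
v_rel×d = (-6)·(5) − (4)·(-13) = 22
since m = R²·52 − 22²:  R² = (484 + 2064) / 52 = 49
R = √49 = 7  ⇒  r_B = 7 − 4 = 3

rB=3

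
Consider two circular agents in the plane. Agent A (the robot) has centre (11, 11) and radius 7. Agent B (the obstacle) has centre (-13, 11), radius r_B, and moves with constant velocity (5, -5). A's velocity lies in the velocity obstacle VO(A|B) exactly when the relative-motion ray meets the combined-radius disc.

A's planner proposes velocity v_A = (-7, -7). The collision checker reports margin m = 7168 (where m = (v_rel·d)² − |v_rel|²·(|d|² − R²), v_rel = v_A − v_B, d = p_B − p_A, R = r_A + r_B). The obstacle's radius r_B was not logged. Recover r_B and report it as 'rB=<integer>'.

m = 7168
d = (-24, 0);  v_rel = (-12, -2),  |v_rel|² = 148
v_rel×d = (-12)·(0) − (-2)·(-24) = -48
since m = R²·148 − (-48)²:  R² = (2304 + 7168) / 148 = 64
R = √64 = 8  ⇒  r_B = 8 − 7 = 1

rB=1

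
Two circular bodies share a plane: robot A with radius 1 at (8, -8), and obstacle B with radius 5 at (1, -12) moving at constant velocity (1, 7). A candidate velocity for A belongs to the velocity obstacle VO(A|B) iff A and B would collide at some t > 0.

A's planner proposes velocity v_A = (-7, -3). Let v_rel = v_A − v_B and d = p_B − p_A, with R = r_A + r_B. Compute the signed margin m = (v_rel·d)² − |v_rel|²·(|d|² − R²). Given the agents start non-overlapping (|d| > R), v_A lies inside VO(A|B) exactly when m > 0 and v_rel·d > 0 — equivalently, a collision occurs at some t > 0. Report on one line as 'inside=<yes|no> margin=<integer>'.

d = (-7, -4),  |d|² = 65;  R = 1+5 = 6,  c = 65−6² = 29
v_rel = (-8, -10),  |v_rel|² = 164;  v_rel·d = (-8)·(-7) + (-10)·(-4) = 96
164·t² − 192·t + 29 = 0  ⇒  m = 96² − 164·29 = 4460
m = 4460 > 0,  v_rel·d = 96 > 0  ⇒  inside

inside=yes margin=4460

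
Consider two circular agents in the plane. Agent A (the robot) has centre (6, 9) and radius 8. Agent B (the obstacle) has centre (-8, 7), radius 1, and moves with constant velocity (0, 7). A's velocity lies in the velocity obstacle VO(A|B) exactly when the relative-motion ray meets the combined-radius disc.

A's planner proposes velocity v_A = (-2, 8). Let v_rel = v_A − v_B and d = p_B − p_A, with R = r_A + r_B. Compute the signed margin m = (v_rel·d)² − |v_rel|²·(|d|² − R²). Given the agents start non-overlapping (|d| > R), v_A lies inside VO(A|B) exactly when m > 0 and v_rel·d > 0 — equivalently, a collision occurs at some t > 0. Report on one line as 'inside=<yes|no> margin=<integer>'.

d = (-14, -2),  |d|² = 200;  R = 8+1 = 9,  c = 200−9² = 119
v_rel = (-2, 1),  |v_rel|² = 5;  v_rel·d = (-2)·(-14) + (1)·(-2) = 26
5·t² − 52·t + 119 = 0  ⇒  m = 26² − 5·119 = 81
m = 81 > 0,  v_rel·d = 26 > 0  ⇒  inside

inside=yes margin=81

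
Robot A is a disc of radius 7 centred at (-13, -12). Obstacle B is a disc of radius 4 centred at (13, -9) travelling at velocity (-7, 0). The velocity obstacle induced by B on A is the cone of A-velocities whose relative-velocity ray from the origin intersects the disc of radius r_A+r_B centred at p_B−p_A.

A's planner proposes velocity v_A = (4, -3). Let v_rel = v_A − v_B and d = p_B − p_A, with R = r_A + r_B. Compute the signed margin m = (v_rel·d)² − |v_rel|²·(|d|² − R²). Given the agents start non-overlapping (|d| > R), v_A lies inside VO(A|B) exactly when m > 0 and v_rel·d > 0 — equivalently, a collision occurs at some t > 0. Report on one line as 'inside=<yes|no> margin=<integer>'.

d = (26, 3),  |d|² = 685;  R = 7+4 = 11,  c = 685−11² = 564
v_rel = (11, -3),  |v_rel|² = 130;  v_rel·d = (11)·(26) + (-3)·(3) = 277
130·t² − 554·t + 564 = 0  ⇒  m = 277² − 130·564 = 3409
m = 3409 > 0,  v_rel·d = 277 > 0  ⇒  inside

inside=yes margin=3409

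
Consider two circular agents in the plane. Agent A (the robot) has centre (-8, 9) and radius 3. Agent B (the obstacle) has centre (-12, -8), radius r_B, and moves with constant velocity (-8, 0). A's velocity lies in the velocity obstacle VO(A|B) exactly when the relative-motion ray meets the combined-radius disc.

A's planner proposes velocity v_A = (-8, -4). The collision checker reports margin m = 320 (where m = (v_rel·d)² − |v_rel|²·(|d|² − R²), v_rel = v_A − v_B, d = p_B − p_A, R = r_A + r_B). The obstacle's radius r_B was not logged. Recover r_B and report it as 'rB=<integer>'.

m = 320
d = (-4, -17);  v_rel = (0, -4),  |v_rel|² = 16
v_rel×d = (0)·(-17) − (-4)·(-4) = -16
since m = R²·16 − (-16)²:  R² = (256 + 320) / 16 = 36
R = √36 = 6  ⇒  r_B = 6 − 3 = 3

rB=3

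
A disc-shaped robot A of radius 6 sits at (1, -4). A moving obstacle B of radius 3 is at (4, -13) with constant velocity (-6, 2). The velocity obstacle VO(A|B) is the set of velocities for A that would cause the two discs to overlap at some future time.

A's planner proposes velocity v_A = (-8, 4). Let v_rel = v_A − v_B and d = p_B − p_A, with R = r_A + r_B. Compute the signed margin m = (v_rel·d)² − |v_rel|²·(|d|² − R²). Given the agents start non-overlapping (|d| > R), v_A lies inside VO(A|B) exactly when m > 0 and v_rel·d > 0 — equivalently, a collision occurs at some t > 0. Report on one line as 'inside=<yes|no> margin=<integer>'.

d = (3, -9),  |d|² = 90;  R = 6+3 = 9,  c = 90−9² = 9
v_rel = (-2, 2),  |v_rel|² = 8;  v_rel·d = (-2)·(3) + (2)·(-9) = -24
8·t² + 48·t + 9 = 0  ⇒  m = (-24)² − 8·9 = 504
m = 504 > 0,  v_rel·d = -24 < 0  ⇒  outside

inside=no margin=504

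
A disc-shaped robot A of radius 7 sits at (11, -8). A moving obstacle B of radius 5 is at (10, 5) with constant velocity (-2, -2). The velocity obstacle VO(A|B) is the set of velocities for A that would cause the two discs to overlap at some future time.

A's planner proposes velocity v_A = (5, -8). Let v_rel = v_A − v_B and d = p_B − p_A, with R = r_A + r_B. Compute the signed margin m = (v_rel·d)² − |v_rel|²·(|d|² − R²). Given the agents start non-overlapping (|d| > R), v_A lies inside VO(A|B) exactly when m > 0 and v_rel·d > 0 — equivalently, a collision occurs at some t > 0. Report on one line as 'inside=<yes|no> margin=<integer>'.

d = (-1, 13),  |d|² = 170;  R = 7+5 = 12,  c = 170−12² = 26
v_rel = (7, -6),  |v_rel|² = 85;  v_rel·d = (7)·(-1) + (-6)·(13) = -85
85·t² + 170·t + 26 = 0  ⇒  m = (-85)² − 85·26 = 5015
m = 5015 > 0,  v_rel·d = -85 < 0  ⇒  outside

inside=no margin=5015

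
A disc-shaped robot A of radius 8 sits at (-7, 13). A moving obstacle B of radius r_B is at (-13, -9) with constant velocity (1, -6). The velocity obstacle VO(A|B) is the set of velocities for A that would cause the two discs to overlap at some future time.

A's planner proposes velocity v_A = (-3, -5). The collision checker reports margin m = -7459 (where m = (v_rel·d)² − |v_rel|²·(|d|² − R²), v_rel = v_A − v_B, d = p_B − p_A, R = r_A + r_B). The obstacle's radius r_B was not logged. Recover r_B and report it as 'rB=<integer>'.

m = -7459
d = (-6, -22);  v_rel = (-4, 1),  |v_rel|² = 17
v_rel×d = (-4)·(-22) − (1)·(-6) = 94
since m = R²·17 − 94²:  R² = (8836 + -7459) / 17 = 81
R = √81 = 9  ⇒  r_B = 9 − 8 = 1

rB=1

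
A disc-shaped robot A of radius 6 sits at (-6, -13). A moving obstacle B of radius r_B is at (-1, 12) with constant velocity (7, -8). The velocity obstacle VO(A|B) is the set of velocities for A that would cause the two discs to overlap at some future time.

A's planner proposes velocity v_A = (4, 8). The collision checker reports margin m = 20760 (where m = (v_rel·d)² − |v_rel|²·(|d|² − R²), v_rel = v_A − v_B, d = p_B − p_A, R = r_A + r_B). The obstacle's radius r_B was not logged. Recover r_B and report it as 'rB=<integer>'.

m = 20760
d = (5, 25);  v_rel = (-3, 16),  |v_rel|² = 265
v_rel×d = (-3)·(25) − (16)·(5) = -155
since m = R²·265 − (-155)²:  R² = (24025 + 20760) / 265 = 169
R = √169 = 13  ⇒  r_B = 13 − 6 = 7

rB=7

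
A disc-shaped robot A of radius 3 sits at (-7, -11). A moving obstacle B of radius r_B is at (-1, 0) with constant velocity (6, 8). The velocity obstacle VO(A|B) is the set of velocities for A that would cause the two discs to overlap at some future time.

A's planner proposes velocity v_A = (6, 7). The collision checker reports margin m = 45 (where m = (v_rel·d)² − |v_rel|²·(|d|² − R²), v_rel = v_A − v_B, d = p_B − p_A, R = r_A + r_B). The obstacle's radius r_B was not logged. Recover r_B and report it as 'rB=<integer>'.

m = 45
d = (6, 11);  v_rel = (0, -1),  |v_rel|² = 1
v_rel×d = (0)·(11) − (-1)·(6) = 6
since m = R²·1 − 6²:  R² = (36 + 45) / 1 = 81
R = √81 = 9  ⇒  r_B = 9 − 3 = 6

rB=6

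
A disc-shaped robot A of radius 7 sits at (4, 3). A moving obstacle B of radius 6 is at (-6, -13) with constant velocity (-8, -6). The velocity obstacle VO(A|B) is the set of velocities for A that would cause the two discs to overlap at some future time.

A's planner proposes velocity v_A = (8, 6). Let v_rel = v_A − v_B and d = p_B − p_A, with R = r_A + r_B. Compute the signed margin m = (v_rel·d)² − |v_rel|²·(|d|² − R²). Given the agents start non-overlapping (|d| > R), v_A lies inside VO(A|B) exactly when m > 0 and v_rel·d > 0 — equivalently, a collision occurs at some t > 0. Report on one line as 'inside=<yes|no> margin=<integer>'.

d = (-10, -16),  |d|² = 356;  R = 7+6 = 13,  c = 356−13² = 187
v_rel = (16, 12),  |v_rel|² = 400;  v_rel·d = (16)·(-10) + (12)·(-16) = -352
400·t² + 704·t + 187 = 0  ⇒  m = (-352)² − 400·187 = 49104
m = 49104 > 0,  v_rel·d = -352 < 0  ⇒  outside

inside=no margin=49104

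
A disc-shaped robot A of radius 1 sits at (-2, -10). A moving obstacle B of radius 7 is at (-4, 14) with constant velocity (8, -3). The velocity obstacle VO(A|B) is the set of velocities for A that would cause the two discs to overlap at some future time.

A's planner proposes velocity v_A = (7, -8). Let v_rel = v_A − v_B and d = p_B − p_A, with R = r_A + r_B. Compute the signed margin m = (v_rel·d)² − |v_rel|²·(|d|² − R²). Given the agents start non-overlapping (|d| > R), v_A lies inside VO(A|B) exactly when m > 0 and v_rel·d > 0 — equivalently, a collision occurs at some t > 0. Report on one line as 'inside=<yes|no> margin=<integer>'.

d = (-2, 24),  |d|² = 580;  R = 1+7 = 8,  c = 580−8² = 516
v_rel = (-1, -5),  |v_rel|² = 26;  v_rel·d = (-1)·(-2) + (-5)·(24) = -118
26·t² + 236·t + 516 = 0  ⇒  m = (-118)² − 26·516 = 508
m = 508 > 0,  v_rel·d = -118 < 0  ⇒  outside

inside=no margin=508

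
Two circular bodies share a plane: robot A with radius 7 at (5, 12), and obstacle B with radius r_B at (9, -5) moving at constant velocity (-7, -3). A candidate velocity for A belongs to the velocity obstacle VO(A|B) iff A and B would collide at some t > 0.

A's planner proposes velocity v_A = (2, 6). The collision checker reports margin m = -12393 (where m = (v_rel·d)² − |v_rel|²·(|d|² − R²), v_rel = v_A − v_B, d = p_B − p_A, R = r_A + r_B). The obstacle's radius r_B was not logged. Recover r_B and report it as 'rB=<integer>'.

m = -12393
d = (4, -17);  v_rel = (9, 9),  |v_rel|² = 162
v_rel×d = (9)·(-17) − (9)·(4) = -189
since m = R²·162 − (-189)²:  R² = (35721 + -12393) / 162 = 144
R = √144 = 12  ⇒  r_B = 12 − 7 = 5

rB=5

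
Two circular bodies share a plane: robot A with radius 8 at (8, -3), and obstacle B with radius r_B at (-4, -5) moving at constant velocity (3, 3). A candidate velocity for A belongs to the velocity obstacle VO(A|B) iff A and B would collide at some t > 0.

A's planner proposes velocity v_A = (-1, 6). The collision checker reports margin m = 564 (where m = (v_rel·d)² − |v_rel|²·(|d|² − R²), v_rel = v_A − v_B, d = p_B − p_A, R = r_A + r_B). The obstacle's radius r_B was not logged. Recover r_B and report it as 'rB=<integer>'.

m = 564
d = (-12, -2);  v_rel = (-4, 3),  |v_rel|² = 25
v_rel×d = (-4)·(-2) − (3)·(-12) = 44
since m = R²·25 − 44²:  R² = (1936 + 564) / 25 = 100
R = √100 = 10  ⇒  r_B = 10 − 8 = 2

rB=2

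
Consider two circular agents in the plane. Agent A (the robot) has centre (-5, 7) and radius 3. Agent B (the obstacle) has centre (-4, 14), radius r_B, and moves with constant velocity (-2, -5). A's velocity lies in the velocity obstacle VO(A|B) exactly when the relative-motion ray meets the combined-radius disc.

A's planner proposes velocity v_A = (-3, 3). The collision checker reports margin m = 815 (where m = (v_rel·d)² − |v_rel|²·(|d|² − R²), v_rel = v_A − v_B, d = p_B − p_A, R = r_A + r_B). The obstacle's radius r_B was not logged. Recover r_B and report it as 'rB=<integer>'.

m = 815
d = (1, 7);  v_rel = (-1, 8),  |v_rel|² = 65
v_rel×d = (-1)·(7) − (8)·(1) = -15
since m = R²·65 − (-15)²:  R² = (225 + 815) / 65 = 16
R = √16 = 4  ⇒  r_B = 4 − 3 = 1

rB=1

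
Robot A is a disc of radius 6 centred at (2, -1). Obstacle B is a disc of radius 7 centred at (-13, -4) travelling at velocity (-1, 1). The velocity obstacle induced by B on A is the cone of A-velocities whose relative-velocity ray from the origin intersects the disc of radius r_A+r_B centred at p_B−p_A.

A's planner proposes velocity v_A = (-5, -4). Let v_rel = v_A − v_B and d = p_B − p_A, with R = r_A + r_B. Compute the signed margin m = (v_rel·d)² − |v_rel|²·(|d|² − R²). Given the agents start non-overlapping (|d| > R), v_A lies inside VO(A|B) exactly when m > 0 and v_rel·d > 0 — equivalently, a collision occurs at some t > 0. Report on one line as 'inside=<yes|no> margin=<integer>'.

d = (-15, -3),  |d|² = 234;  R = 6+7 = 13,  c = 234−13² = 65
v_rel = (-4, -5),  |v_rel|² = 41;  v_rel·d = (-4)·(-15) + (-5)·(-3) = 75
41·t² − 150·t + 65 = 0  ⇒  m = 75² − 41·65 = 2960
m = 2960 > 0,  v_rel·d = 75 > 0  ⇒  inside

inside=yes margin=2960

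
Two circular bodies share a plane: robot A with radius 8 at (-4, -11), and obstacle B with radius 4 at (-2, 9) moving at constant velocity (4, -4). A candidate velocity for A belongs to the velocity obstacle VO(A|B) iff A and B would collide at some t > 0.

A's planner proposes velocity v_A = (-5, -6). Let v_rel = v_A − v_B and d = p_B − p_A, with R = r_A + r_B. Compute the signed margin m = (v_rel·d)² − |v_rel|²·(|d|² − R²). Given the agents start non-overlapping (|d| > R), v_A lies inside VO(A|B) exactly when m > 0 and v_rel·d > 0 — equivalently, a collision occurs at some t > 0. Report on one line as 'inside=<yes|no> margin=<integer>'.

d = (2, 20),  |d|² = 404;  R = 8+4 = 12,  c = 404−12² = 260
v_rel = (-9, -2),  |v_rel|² = 85;  v_rel·d = (-9)·(2) + (-2)·(20) = -58
85·t² + 116·t + 260 = 0  ⇒  m = (-58)² − 85·260 = -18736
m = -18736 < 0,  v_rel·d = -58 < 0  ⇒  outside

inside=no margin=-18736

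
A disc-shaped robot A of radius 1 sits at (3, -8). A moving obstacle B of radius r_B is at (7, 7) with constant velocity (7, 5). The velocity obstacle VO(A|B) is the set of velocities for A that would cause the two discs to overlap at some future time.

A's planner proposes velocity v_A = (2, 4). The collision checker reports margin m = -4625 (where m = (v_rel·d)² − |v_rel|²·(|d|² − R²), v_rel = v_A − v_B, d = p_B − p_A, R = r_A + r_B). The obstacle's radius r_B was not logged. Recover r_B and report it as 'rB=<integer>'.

m = -4625
d = (4, 15);  v_rel = (-5, -1),  |v_rel|² = 26
v_rel×d = (-5)·(15) − (-1)·(4) = -71
since m = R²·26 − (-71)²:  R² = (5041 + -4625) / 26 = 16
R = √16 = 4  ⇒  r_B = 4 − 1 = 3

rB=3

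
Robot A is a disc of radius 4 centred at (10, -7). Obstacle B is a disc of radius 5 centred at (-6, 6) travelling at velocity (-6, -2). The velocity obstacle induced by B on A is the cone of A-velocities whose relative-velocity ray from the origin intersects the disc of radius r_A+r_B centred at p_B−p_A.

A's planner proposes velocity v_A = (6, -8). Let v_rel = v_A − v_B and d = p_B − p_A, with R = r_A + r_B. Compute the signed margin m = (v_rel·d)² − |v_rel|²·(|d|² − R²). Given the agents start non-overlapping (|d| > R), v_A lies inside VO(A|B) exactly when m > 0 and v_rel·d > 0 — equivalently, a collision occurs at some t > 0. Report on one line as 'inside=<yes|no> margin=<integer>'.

d = (-16, 13),  |d|² = 425;  R = 4+5 = 9,  c = 425−9² = 344
v_rel = (12, -6),  |v_rel|² = 180;  v_rel·d = (12)·(-16) + (-6)·(13) = -270
180·t² + 540·t + 344 = 0  ⇒  m = (-270)² − 180·344 = 10980
m = 10980 > 0,  v_rel·d = -270 < 0  ⇒  outside

inside=no margin=10980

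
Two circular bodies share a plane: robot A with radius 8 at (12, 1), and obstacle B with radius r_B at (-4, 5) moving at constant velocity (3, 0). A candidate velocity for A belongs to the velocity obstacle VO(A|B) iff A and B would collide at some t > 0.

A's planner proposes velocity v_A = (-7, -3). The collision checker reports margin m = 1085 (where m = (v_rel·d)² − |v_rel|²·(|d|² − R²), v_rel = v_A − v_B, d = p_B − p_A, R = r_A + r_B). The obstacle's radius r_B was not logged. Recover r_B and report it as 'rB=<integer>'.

m = 1085
d = (-16, 4);  v_rel = (-10, -3),  |v_rel|² = 109
v_rel×d = (-10)·(4) − (-3)·(-16) = -88
since m = R²·109 − (-88)²:  R² = (7744 + 1085) / 109 = 81
R = √81 = 9  ⇒  r_B = 9 − 8 = 1

rB=1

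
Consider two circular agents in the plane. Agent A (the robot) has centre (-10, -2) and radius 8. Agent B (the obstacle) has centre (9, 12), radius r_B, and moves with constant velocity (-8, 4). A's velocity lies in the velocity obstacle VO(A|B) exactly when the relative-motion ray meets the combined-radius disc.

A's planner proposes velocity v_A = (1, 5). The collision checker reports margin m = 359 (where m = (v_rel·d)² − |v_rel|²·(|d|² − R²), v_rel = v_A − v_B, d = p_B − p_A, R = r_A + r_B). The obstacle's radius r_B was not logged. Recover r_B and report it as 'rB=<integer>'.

m = 359
d = (19, 14);  v_rel = (9, 1),  |v_rel|² = 82
v_rel×d = (9)·(14) − (1)·(19) = 107
since m = R²·82 − 107²:  R² = (11449 + 359) / 82 = 144
R = √144 = 12  ⇒  r_B = 12 − 8 = 4

rB=4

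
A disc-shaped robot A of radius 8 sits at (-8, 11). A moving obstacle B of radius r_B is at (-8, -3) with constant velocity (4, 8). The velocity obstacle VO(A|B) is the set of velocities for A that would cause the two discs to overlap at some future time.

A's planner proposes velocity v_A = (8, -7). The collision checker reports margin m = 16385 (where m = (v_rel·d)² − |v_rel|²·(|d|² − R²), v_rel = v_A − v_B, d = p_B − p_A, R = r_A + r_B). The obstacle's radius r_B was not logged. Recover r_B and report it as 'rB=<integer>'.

m = 16385
d = (0, -14);  v_rel = (4, -15),  |v_rel|² = 241
v_rel×d = (4)·(-14) − (-15)·(0) = -56
since m = R²·241 − (-56)²:  R² = (3136 + 16385) / 241 = 81
R = √81 = 9  ⇒  r_B = 9 − 8 = 1

rB=1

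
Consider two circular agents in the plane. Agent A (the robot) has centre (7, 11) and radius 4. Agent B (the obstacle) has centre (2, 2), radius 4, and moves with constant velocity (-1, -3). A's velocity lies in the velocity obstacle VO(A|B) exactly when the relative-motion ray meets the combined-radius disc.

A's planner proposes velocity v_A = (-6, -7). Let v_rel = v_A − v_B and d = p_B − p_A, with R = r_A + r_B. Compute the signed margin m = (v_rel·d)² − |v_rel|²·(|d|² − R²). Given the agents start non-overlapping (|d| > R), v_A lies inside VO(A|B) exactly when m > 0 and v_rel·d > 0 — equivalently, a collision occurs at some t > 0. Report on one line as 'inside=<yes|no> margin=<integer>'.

d = (-5, -9),  |d|² = 106;  R = 4+4 = 8,  c = 106−8² = 42
v_rel = (-5, -4),  |v_rel|² = 41;  v_rel·d = (-5)·(-5) + (-4)·(-9) = 61
41·t² − 122·t + 42 = 0  ⇒  m = 61² − 41·42 = 1999
m = 1999 > 0,  v_rel·d = 61 > 0  ⇒  inside

inside=yes margin=1999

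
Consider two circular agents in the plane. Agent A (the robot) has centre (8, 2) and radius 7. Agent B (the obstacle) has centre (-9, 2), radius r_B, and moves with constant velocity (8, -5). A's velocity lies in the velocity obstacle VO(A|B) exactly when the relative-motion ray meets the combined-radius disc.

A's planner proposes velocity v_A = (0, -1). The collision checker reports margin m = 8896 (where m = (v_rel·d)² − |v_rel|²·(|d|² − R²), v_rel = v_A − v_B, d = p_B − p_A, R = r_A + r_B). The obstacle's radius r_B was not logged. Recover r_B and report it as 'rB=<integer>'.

m = 8896
d = (-17, 0);  v_rel = (-8, 4),  |v_rel|² = 80
v_rel×d = (-8)·(0) − (4)·(-17) = 68
since m = R²·80 − 68²:  R² = (4624 + 8896) / 80 = 169
R = √169 = 13  ⇒  r_B = 13 − 7 = 6

rB=6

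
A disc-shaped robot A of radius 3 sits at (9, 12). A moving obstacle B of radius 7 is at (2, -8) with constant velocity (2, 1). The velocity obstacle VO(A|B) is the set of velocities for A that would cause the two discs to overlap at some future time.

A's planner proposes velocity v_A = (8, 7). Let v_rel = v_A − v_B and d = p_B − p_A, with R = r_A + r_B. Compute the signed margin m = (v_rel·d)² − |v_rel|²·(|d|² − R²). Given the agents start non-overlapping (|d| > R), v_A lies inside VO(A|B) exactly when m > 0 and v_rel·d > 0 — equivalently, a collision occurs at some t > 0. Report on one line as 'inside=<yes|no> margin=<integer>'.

d = (-7, -20),  |d|² = 449;  R = 3+7 = 10,  c = 449−10² = 349
v_rel = (6, 6),  |v_rel|² = 72;  v_rel·d = (6)·(-7) + (6)·(-20) = -162
72·t² + 324·t + 349 = 0  ⇒  m = (-162)² − 72·349 = 1116
m = 1116 > 0,  v_rel·d = -162 < 0  ⇒  outside

inside=no margin=1116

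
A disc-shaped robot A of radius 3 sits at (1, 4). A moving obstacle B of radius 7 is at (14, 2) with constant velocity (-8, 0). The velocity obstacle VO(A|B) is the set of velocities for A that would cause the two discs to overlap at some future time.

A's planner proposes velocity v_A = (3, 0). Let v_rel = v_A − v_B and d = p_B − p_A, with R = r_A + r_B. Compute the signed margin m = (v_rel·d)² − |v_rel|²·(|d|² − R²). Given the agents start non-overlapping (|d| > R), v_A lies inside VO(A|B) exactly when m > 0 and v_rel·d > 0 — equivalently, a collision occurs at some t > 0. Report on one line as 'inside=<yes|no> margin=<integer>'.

d = (13, -2),  |d|² = 173;  R = 3+7 = 10,  c = 173−10² = 73
v_rel = (11, 0),  |v_rel|² = 121;  v_rel·d = (11)·(13) + (0)·(-2) = 143
121·t² − 286·t + 73 = 0  ⇒  m = 143² − 121·73 = 11616
m = 11616 > 0,  v_rel·d = 143 > 0  ⇒  inside

inside=yes margin=11616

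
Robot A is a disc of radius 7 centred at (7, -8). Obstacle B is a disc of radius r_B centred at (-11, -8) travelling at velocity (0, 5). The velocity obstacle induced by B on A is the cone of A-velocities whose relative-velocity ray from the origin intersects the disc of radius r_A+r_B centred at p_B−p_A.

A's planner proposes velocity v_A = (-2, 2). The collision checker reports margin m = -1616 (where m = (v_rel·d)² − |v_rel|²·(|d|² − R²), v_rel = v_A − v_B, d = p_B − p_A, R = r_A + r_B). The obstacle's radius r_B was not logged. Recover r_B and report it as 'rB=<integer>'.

m = -1616
d = (-18, 0);  v_rel = (-2, -3),  |v_rel|² = 13
v_rel×d = (-2)·(0) − (-3)·(-18) = -54
since m = R²·13 − (-54)²:  R² = (2916 + -1616) / 13 = 100
R = √100 = 10  ⇒  r_B = 10 − 7 = 3

rB=3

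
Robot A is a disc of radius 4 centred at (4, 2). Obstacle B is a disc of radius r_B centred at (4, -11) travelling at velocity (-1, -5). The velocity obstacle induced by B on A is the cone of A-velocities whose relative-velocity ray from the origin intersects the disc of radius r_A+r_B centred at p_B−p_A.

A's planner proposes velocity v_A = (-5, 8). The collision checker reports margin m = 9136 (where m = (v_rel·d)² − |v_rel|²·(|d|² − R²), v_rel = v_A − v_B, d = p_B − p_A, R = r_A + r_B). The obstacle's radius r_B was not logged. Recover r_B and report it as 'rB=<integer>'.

m = 9136
d = (0, -13);  v_rel = (-4, 13),  |v_rel|² = 185
v_rel×d = (-4)·(-13) − (13)·(0) = 52
since m = R²·185 − 52²:  R² = (2704 + 9136) / 185 = 64
R = √64 = 8  ⇒  r_B = 8 − 4 = 4

rB=4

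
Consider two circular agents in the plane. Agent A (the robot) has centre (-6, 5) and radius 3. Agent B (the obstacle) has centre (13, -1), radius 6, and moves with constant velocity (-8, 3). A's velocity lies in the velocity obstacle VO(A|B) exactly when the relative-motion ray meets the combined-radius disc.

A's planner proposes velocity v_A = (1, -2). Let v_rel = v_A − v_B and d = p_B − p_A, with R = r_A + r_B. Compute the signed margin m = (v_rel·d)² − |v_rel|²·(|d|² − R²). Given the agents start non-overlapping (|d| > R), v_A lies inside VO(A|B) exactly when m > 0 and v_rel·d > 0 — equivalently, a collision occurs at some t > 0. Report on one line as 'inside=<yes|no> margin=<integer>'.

d = (19, -6),  |d|² = 397;  R = 3+6 = 9,  c = 397−9² = 316
v_rel = (9, -5),  |v_rel|² = 106;  v_rel·d = (9)·(19) + (-5)·(-6) = 201
106·t² − 402·t + 316 = 0  ⇒  m = 201² − 106·316 = 6905
m = 6905 > 0,  v_rel·d = 201 > 0  ⇒  inside

inside=yes margin=6905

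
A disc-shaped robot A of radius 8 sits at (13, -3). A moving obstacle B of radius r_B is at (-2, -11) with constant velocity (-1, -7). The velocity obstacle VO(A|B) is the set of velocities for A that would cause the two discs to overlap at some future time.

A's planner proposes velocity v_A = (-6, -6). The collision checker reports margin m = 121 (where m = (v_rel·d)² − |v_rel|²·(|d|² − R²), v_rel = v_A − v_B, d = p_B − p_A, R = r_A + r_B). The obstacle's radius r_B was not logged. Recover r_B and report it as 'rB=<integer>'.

m = 121
d = (-15, -8);  v_rel = (-5, 1),  |v_rel|² = 26
v_rel×d = (-5)·(-8) − (1)·(-15) = 55
since m = R²·26 − 55²:  R² = (3025 + 121) / 26 = 121
R = √121 = 11  ⇒  r_B = 11 − 8 = 3

rB=3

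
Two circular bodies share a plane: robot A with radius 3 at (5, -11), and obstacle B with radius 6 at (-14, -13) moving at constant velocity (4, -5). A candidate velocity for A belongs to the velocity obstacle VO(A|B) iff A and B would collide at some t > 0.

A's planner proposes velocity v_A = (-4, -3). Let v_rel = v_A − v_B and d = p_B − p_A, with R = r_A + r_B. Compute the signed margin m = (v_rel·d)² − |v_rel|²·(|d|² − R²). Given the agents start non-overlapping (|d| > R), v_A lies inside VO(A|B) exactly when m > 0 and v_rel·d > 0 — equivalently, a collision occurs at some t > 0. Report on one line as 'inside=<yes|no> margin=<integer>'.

d = (-19, -2),  |d|² = 365;  R = 3+6 = 9,  c = 365−9² = 284
v_rel = (-8, 2),  |v_rel|² = 68;  v_rel·d = (-8)·(-19) + (2)·(-2) = 148
68·t² − 296·t + 284 = 0  ⇒  m = 148² − 68·284 = 2592
m = 2592 > 0,  v_rel·d = 148 > 0  ⇒  inside

inside=yes margin=2592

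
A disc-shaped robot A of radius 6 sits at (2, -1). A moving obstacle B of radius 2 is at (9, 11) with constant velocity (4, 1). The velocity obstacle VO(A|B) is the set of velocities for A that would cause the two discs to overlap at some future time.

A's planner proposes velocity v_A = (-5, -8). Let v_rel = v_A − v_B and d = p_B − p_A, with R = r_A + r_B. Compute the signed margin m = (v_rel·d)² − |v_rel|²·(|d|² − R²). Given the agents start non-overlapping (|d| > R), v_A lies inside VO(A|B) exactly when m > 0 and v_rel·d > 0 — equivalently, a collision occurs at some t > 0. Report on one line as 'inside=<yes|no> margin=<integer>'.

d = (7, 12),  |d|² = 193;  R = 6+2 = 8,  c = 193−8² = 129
v_rel = (-9, -9),  |v_rel|² = 162;  v_rel·d = (-9)·(7) + (-9)·(12) = -171
162·t² + 342·t + 129 = 0  ⇒  m = (-171)² − 162·129 = 8343
m = 8343 > 0,  v_rel·d = -171 < 0  ⇒  outside

inside=no margin=8343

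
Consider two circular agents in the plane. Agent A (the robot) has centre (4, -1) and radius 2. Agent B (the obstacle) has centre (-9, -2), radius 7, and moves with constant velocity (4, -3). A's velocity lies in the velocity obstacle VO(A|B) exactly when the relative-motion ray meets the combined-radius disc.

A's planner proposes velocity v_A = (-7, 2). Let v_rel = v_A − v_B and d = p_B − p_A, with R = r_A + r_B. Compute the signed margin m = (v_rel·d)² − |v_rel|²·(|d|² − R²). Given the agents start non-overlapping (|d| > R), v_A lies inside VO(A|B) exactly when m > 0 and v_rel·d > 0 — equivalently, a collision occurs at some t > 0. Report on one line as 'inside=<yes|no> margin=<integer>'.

d = (-13, -1),  |d|² = 170;  R = 2+7 = 9,  c = 170−9² = 89
v_rel = (-11, 5),  |v_rel|² = 146;  v_rel·d = (-11)·(-13) + (5)·(-1) = 138
146·t² − 276·t + 89 = 0  ⇒  m = 138² − 146·89 = 6050
m = 6050 > 0,  v_rel·d = 138 > 0  ⇒  inside

inside=yes margin=6050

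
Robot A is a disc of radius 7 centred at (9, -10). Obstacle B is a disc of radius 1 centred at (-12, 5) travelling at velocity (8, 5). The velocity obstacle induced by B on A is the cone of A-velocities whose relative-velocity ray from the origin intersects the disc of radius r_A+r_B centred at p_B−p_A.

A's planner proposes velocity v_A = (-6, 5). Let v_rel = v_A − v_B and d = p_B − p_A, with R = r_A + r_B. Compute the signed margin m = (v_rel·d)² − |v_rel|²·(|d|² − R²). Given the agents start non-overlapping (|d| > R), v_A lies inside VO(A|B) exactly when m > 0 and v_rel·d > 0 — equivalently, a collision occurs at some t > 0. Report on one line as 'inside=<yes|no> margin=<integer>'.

d = (-21, 15),  |d|² = 666;  R = 7+1 = 8,  c = 666−8² = 602
v_rel = (-14, 0),  |v_rel|² = 196;  v_rel·d = (-14)·(-21) + (0)·(15) = 294
196·t² − 588·t + 602 = 0  ⇒  m = 294² − 196·602 = -31556
m = -31556 < 0,  v_rel·d = 294 > 0  ⇒  outside

inside=no margin=-31556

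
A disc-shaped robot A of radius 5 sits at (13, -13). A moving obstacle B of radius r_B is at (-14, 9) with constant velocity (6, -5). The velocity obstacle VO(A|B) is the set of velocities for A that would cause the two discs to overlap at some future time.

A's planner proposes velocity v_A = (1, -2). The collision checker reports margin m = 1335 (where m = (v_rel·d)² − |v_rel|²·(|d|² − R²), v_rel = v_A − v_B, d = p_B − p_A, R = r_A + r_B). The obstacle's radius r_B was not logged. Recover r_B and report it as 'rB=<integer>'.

m = 1335
d = (-27, 22);  v_rel = (-5, 3),  |v_rel|² = 34
v_rel×d = (-5)·(22) − (3)·(-27) = -29
since m = R²·34 − (-29)²:  R² = (841 + 1335) / 34 = 64
R = √64 = 8  ⇒  r_B = 8 − 5 = 3

rB=3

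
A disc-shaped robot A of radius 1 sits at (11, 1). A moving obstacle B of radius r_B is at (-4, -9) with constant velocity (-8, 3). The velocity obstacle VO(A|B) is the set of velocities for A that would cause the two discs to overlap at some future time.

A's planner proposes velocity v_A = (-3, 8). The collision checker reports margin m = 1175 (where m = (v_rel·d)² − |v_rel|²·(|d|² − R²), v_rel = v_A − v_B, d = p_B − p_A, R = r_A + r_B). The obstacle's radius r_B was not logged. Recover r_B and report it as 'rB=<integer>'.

m = 1175
d = (-15, -10);  v_rel = (5, 5),  |v_rel|² = 50
v_rel×d = (5)·(-10) − (5)·(-15) = 25
since m = R²·50 − 25²:  R² = (625 + 1175) / 50 = 36
R = √36 = 6  ⇒  r_B = 6 − 1 = 5

rB=5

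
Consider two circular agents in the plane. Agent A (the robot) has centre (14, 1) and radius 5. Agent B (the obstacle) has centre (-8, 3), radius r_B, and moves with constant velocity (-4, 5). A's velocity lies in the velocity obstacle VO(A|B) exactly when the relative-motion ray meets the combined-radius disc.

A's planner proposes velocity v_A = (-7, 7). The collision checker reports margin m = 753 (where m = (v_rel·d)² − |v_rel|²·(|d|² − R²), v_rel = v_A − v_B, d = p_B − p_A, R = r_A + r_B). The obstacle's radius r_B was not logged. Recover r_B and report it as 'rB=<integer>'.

m = 753
d = (-22, 2);  v_rel = (-3, 2),  |v_rel|² = 13
v_rel×d = (-3)·(2) − (2)·(-22) = 38
since m = R²·13 − 38²:  R² = (1444 + 753) / 13 = 169
R = √169 = 13  ⇒  r_B = 13 − 5 = 8

rB=8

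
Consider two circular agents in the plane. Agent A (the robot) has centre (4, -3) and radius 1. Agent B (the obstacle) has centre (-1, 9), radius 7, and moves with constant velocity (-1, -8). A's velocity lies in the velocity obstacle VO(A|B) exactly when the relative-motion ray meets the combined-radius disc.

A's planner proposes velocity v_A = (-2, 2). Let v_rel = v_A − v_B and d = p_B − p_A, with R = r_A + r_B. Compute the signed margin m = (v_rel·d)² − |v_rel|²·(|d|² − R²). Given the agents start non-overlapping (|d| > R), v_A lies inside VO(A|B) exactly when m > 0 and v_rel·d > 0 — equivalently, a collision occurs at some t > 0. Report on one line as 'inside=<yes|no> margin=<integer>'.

d = (-5, 12),  |d|² = 169;  R = 1+7 = 8,  c = 169−8² = 105
v_rel = (-1, 10),  |v_rel|² = 101;  v_rel·d = (-1)·(-5) + (10)·(12) = 125
101·t² − 250·t + 105 = 0  ⇒  m = 125² − 101·105 = 5020
m = 5020 > 0,  v_rel·d = 125 > 0  ⇒  inside

inside=yes margin=5020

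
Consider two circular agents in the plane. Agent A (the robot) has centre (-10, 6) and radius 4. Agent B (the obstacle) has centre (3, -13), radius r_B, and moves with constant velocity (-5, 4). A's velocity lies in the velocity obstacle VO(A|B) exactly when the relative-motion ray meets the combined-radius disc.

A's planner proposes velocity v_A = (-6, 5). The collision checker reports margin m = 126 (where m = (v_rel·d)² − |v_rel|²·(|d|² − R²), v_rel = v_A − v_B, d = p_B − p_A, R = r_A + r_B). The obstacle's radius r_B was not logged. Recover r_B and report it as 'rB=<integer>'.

m = 126
d = (13, -19);  v_rel = (-1, 1),  |v_rel|² = 2
v_rel×d = (-1)·(-19) − (1)·(13) = 6
since m = R²·2 − 6²:  R² = (36 + 126) / 2 = 81
R = √81 = 9  ⇒  r_B = 9 − 4 = 5

rB=5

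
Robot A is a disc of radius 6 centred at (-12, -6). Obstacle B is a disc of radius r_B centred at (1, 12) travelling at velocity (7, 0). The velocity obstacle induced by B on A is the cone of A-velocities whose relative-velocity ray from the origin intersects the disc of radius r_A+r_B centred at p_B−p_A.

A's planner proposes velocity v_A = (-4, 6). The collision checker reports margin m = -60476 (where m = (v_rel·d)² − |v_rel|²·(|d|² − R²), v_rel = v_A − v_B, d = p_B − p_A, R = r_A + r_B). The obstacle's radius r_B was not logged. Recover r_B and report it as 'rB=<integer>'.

m = -60476
d = (13, 18);  v_rel = (-11, 6),  |v_rel|² = 157
v_rel×d = (-11)·(18) − (6)·(13) = -276
since m = R²·157 − (-276)²:  R² = (76176 + -60476) / 157 = 100
R = √100 = 10  ⇒  r_B = 10 − 6 = 4

rB=4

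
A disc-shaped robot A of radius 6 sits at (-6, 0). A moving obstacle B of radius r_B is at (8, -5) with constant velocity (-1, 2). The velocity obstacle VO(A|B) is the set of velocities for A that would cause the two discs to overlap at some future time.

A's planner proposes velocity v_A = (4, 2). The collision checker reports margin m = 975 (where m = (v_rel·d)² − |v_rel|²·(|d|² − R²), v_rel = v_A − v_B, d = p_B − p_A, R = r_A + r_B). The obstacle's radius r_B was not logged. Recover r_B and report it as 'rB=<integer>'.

m = 975
d = (14, -5);  v_rel = (5, 0),  |v_rel|² = 25
v_rel×d = (5)·(-5) − (0)·(14) = -25
since m = R²·25 − (-25)²:  R² = (625 + 975) / 25 = 64
R = √64 = 8  ⇒  r_B = 8 − 6 = 2

rB=2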